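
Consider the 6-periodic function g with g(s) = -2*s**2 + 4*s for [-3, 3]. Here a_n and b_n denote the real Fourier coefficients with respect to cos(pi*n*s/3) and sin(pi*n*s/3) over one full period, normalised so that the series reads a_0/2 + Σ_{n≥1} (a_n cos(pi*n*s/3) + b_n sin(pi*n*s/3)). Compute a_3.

8/pi**2

a_3 = 1/3 ∫_{-3}^{3} g(s) cos(pi*s) ds.
Integrating by parts twice (tabular method), an antiderivative of (-2*s**2 + 4*s) cos(pi*s) is -2*s**2*sin(pi*s)/pi + 4*s*sin(pi*s)/pi - 4*s*cos(pi*s)/pi**2 + 4*sin(pi*s)/pi**3 + 4*cos(pi*s)/pi**2; evaluating from -3 to 3: ∫_{-3}^{3} (-2*s**2 + 4*s) cos(pi*s) ds = (8/pi**2) - (-16/pi**2) = 24/pi**2.
Hence a_3 = (1/3)·(24/pi**2) = 8/pi**2.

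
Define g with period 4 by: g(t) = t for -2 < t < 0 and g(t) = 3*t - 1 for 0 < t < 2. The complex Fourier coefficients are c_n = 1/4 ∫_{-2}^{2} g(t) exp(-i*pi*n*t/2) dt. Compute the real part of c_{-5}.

Since g is real-valued, Re(c_{-5}) = 1/4 ∫_{-2}^{2} g(t) cos(-5*pi*t/2) dt = a_{5}/2.
Split the integral at the breakpoints.
Integrating by parts (boundary term plus one more integral), an antiderivative of (t) cos(-5*pi*t/2) is 2*t*sin(5*pi*t/2)/(5*pi) + 4*cos(5*pi*t/2)/(25*pi**2); evaluating from -2 to 0: ∫_{-2}^{0} (t) cos(-5*pi*t/2) dt = (4/(25*pi**2)) - (-4/(25*pi**2)) = 8/(25*pi**2).
Integrating by parts (boundary term plus one more integral), an antiderivative of (3*t - 1) cos(-5*pi*t/2) is 6*t*sin(5*pi*t/2)/(5*pi) - 2*sin(5*pi*t/2)/(5*pi) + 12*cos(5*pi*t/2)/(25*pi**2); evaluating from 0 to 2: ∫_{0}^{2} (3*t - 1) cos(-5*pi*t/2) dt = (-12/(25*pi**2)) - (12/(25*pi**2)) = -24/(25*pi**2).
So ∫_{-2}^{2} g(t) cos(-5*pi*t/2) dt = -16/(25*pi**2).
Hence Re(c_{-5}) = (1/4)·(-16/(25*pi**2)) = -4/(25*pi**2).

-4/(25*pi**2)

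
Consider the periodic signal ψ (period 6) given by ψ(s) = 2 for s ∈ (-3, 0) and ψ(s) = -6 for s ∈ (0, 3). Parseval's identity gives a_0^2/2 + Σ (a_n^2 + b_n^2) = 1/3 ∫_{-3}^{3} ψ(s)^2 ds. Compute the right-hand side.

1/3 ∫_{-3}^{3} ψ(s)^2 ds = 1/3 · (120) = 40.

40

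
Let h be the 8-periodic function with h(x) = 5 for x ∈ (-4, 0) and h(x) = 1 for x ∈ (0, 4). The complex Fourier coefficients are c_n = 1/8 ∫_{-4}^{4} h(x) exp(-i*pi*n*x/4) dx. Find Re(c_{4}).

0

Since h is real-valued, Re(c_{4}) = 1/8 ∫_{-4}^{4} h(x) cos(pi*x) dx = a_{4}/2.
Split the integral at the breakpoints.
Directly, an antiderivative of (5) cos(pi*x) is 5*sin(pi*x)/pi; evaluating from -4 to 0: ∫_{-4}^{0} (5) cos(pi*x) dx = (0) - (0) = 0.
Directly, an antiderivative of (1) cos(pi*x) is sin(pi*x)/pi; evaluating from 0 to 4: ∫_{0}^{4} (1) cos(pi*x) dx = (0) - (0) = 0.
So ∫_{-4}^{4} h(x) cos(pi*x) dx = 0.
Hence Re(c_{4}) = (1/8)·(0) = 0.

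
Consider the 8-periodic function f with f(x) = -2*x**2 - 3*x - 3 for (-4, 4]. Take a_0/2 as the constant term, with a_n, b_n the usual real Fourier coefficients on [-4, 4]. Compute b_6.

b_6 = 1/4 ∫_{-4}^{4} f(x) sin(3*pi*x/2) dx.
Integrating by parts twice (tabular method), an antiderivative of (-2*x**2 - 3*x - 3) sin(3*pi*x/2) is 4*x**2*cos(3*pi*x/2)/(3*pi) - 16*x*sin(3*pi*x/2)/(9*pi**2) + 2*x*cos(3*pi*x/2)/pi - 4*sin(3*pi*x/2)/(3*pi**2) - 32*cos(3*pi*x/2)/(27*pi**3) + 2*cos(3*pi*x/2)/pi; evaluating from -4 to 4: ∫_{-4}^{4} (-2*x**2 - 3*x - 3) sin(3*pi*x/2) dx = (2*(-16 + 423*pi**2)/(27*pi**3)) - (2*(-16 + 207*pi**2)/(27*pi**3)) = 16/pi.
Hence b_6 = (1/4)·(16/pi) = 4/pi.

4/pi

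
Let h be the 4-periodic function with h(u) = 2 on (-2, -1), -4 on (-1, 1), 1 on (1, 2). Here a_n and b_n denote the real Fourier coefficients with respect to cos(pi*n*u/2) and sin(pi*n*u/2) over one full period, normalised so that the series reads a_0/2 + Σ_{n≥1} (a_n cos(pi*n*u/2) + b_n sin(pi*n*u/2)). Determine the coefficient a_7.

a_7 = 1/2 ∫_{-2}^{2} h(u) cos(7*pi*u/2) du.
Split the integral at the breakpoints.
Directly, an antiderivative of (2) cos(7*pi*u/2) is 4*sin(7*pi*u/2)/(7*pi); evaluating from -2 to -1: ∫_{-2}^{-1} (2) cos(7*pi*u/2) du = (4/(7*pi)) - (0) = 4/(7*pi).
Directly, an antiderivative of (-4) cos(7*pi*u/2) is -8*sin(7*pi*u/2)/(7*pi); evaluating from -1 to 1: ∫_{-1}^{1} (-4) cos(7*pi*u/2) du = (8/(7*pi)) - (-8/(7*pi)) = 16/(7*pi).
Directly, an antiderivative of (1) cos(7*pi*u/2) is 2*sin(7*pi*u/2)/(7*pi); evaluating from 1 to 2: ∫_{1}^{2} (1) cos(7*pi*u/2) du = (0) - (-2/(7*pi)) = 2/(7*pi).
Summing the pieces and multiplying by (1/2) gives a_7 = 11/(7*pi).

11/(7*pi)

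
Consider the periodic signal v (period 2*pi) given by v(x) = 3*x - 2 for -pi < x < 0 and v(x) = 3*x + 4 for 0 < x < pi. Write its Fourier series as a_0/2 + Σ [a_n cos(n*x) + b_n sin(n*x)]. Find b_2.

-3

b_2 = 1/pi ∫_{-pi}^{pi} v(x) sin(2*x) dx.
Split the integral at the breakpoints.
Integrating by parts (boundary term plus one more integral), an antiderivative of (3*x - 2) sin(2*x) is -3*x*cos(2*x)/2 + 3*sin(2*x)/4 + cos(2*x); evaluating from -pi to 0: ∫_{-pi}^{0} (3*x - 2) sin(2*x) dx = (1) - (1 + 3*pi/2) = -3*pi/2.
Integrating by parts (boundary term plus one more integral), an antiderivative of (3*x + 4) sin(2*x) is -3*x*cos(2*x)/2 + 3*sin(2*x)/4 - 2*cos(2*x); evaluating from 0 to pi: ∫_{0}^{pi} (3*x + 4) sin(2*x) dx = (-3*pi/2 - 2) - (-2) = -3*pi/2.
Summing the pieces and multiplying by (1/pi) gives b_2 = -3.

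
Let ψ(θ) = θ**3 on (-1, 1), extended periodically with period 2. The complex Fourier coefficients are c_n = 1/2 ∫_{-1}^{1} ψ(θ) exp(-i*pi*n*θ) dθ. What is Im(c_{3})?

(2 - 3*pi**2)/(9*pi**3)

Since ψ is real-valued, Im(c_{3}) = -1/2 ∫_{-1}^{1} ψ(θ) sin(3*pi*θ) dθ = -b_{3}/2.
ψ is odd and sin(3*pi*θ) is odd, so the integrand is even: ∫_{-1}^{1} ψ(θ) sin(3*pi*θ) dθ = 2∫_0^{1} ψ(θ) sin(3*pi*θ) dθ.
Integrating by parts three times (tabular method), an antiderivative of (θ**3) sin(3*pi*θ) is -θ**3*cos(3*pi*θ)/(3*pi) + θ**2*sin(3*pi*θ)/(3*pi**2) + 2*θ*cos(3*pi*θ)/(9*pi**3) - 2*sin(3*pi*θ)/(27*pi**4); evaluating from 0 to 1: ∫_{0}^{1} (θ**3) sin(3*pi*θ) dθ = ((-2 + 3*pi**2)/(9*pi**3)) - (0) = (-2 + 3*pi**2)/(9*pi**3).
So ∫_{-1}^{1} ψ(θ) sin(3*pi*θ) dθ = 2*(-2 + 3*pi**2)/(9*pi**3).
Hence Im(c_{3}) = (-1/2)·(2*(-2 + 3*pi**2)/(9*pi**3)) = (2 - 3*pi**2)/(9*pi**3).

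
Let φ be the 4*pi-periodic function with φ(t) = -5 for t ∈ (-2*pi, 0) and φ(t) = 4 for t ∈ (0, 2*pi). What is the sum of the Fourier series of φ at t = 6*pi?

t = 6*pi differs from t = -2*pi by 2 full period(s), and the series is 4*pi-periodic.
At t = -2*pi the one-sided limits are φ(-2*pi^-) = 4 and φ(-2*pi^+) = -5.
By Dirichlet's theorem the series converges to their average, [(4) + (-5)]/2 = -1/2.

-1/2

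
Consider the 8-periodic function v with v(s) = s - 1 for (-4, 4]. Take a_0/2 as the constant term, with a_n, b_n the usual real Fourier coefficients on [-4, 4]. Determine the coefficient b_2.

-4/pi

b_2 = 1/4 ∫_{-4}^{4} v(s) sin(pi*s/2) ds.
Integrating by parts (boundary term plus one more integral), an antiderivative of (s - 1) sin(pi*s/2) is -2*s*cos(pi*s/2)/pi + 4*sin(pi*s/2)/pi**2 + 2*cos(pi*s/2)/pi; evaluating from -4 to 4: ∫_{-4}^{4} (s - 1) sin(pi*s/2) ds = (-6/pi) - (10/pi) = -16/pi.
Hence b_2 = (1/4)·(-16/pi) = -4/pi.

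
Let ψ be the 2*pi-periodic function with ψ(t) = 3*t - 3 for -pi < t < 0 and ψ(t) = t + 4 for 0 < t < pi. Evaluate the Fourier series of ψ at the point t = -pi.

t = -pi differs from t = pi by -1 full period(s), and the series is 2*pi-periodic.
At t = pi the one-sided limits are ψ(pi^-) = pi + 4 and ψ(pi^+) = -3*pi - 3.
By Dirichlet's theorem the series converges to their average, [(pi + 4) + (-3*pi - 3)]/2 = 1/2 - pi.

1/2 - pi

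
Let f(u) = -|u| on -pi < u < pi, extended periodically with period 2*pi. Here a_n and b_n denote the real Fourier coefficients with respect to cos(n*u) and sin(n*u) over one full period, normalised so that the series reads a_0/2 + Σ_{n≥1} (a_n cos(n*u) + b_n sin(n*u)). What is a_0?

-pi

a_0 = 1/pi ∫_{-pi}^{pi} f(u) du = 1/pi · (-pi**2) = -pi.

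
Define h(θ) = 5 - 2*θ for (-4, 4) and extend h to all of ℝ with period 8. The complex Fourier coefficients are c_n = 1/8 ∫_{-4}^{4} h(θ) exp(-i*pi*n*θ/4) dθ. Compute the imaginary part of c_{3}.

Since h is real-valued, Im(c_{3}) = -1/8 ∫_{-4}^{4} h(θ) sin(3*pi*θ/4) dθ = -b_{3}/2.
Integrating by parts (boundary term plus one more integral), an antiderivative of (5 - 2*θ) sin(3*pi*θ/4) is 8*θ*cos(3*pi*θ/4)/(3*pi) - 32*sin(3*pi*θ/4)/(9*pi**2) - 20*cos(3*pi*θ/4)/(3*pi); evaluating from -4 to 4: ∫_{-4}^{4} (5 - 2*θ) sin(3*pi*θ/4) dθ = (-4/pi) - (52/(3*pi)) = -64/(3*pi).
Hence Im(c_{3}) = (-1/8)·(-64/(3*pi)) = 8/(3*pi).

8/(3*pi)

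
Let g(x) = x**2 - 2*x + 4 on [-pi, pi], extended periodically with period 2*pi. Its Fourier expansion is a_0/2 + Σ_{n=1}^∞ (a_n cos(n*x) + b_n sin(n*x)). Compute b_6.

2/3

b_6 = 1/pi ∫_{-pi}^{pi} g(x) sin(6*x) dx.
Integrating by parts twice (tabular method), an antiderivative of (x**2 - 2*x + 4) sin(6*x) is -x**2*cos(6*x)/6 + x*sin(6*x)/18 + x*cos(6*x)/3 - sin(6*x)/18 - 71*cos(6*x)/108; evaluating from -pi to pi: ∫_{-pi}^{pi} (x**2 - 2*x + 4) sin(6*x) dx = (-pi**2/6 - 71/108 + pi/3) - (-pi**2/6 - pi/3 - 71/108) = 2*pi/3.
Hence b_6 = (1/pi)·(2*pi/3) = 2/3.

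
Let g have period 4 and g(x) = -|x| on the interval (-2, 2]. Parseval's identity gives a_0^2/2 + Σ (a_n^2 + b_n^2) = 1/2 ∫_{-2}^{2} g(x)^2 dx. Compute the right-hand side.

1/2 ∫_{-2}^{2} g(x)^2 dx = 1/2 · (16/3) = 8/3.

8/3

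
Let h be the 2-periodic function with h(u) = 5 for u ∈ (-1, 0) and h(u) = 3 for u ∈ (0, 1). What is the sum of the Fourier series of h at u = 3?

4

u = 3 differs from u = -1 by 2 full period(s), and the series is 2-periodic.
At u = -1 the one-sided limits are h(-1^-) = 3 and h(-1^+) = 5.
By Dirichlet's theorem the series converges to their average, [(3) + (5)]/2 = 4.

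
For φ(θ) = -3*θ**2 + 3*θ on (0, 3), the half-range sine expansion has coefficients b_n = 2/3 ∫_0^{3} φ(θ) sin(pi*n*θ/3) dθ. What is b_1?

b_1 = 2/3 ∫_0^{3} (-3*θ**2 + 3*θ) sin(pi*θ/3) dθ.
Integrating by parts twice (tabular method), an antiderivative of (-3*θ**2 + 3*θ) sin(pi*θ/3) is 9*θ**2*cos(pi*θ/3)/pi - 54*θ*sin(pi*θ/3)/pi**2 - 9*θ*cos(pi*θ/3)/pi + 27*sin(pi*θ/3)/pi**2 - 162*cos(pi*θ/3)/pi**3; evaluating from 0 to 3: ∫_{0}^{3} (-3*θ**2 + 3*θ) sin(pi*θ/3) dθ = (-54/pi + 162/pi**3) - (-162/pi**3) = -54/pi + 324/pi**3.
Hence b_1 = (2/3)·(-54/pi + 324/pi**3) = -36/pi + 216/pi**3.

-36/pi + 216/pi**3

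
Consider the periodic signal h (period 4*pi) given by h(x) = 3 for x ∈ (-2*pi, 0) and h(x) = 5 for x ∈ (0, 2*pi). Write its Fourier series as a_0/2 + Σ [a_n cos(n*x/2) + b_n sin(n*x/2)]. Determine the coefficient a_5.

0

a_5 = (1/(2*pi)) ∫_{-2*pi}^{2*pi} h(x) cos(5*x/2) dx.
Split the integral at the breakpoints.
Directly, an antiderivative of (3) cos(5*x/2) is 6*sin(5*x/2)/5; evaluating from -2*pi to 0: ∫_{-2*pi}^{0} (3) cos(5*x/2) dx = (0) - (0) = 0.
Directly, an antiderivative of (5) cos(5*x/2) is 2*sin(5*x/2); evaluating from 0 to 2*pi: ∫_{0}^{2*pi} (5) cos(5*x/2) dx = (0) - (0) = 0.
Summing the pieces and multiplying by (1/(2*pi)) gives a_5 = 0.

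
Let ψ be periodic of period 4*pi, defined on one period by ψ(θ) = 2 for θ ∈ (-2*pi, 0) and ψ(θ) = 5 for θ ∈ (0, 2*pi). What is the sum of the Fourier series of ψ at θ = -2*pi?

7/2

θ = -2*pi differs from θ = 2*pi by -1 full period(s), and the series is 4*pi-periodic.
At θ = 2*pi the one-sided limits are ψ(2*pi^-) = 5 and ψ(2*pi^+) = 2.
By Dirichlet's theorem the series converges to their average, [(5) + (2)]/2 = 7/2.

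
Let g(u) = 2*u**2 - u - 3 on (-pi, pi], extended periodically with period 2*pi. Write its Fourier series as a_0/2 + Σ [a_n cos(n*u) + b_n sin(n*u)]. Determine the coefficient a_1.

-8

a_1 = 1/pi ∫_{-pi}^{pi} g(u) cos(u) du.
Integrating by parts twice (tabular method), an antiderivative of (2*u**2 - u - 3) cos(u) is 2*u**2*sin(u) - u*sin(u) + 4*u*cos(u) - 7*sin(u) - cos(u); evaluating from -pi to pi: ∫_{-pi}^{pi} (2*u**2 - u - 3) cos(u) du = (1 - 4*pi) - (1 + 4*pi) = -8*pi.
Hence a_1 = (1/pi)·(-8*pi) = -8.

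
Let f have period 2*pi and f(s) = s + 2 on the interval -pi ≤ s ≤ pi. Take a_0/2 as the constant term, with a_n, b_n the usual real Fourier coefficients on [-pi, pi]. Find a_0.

4

a_0 = 1/pi ∫_{-pi}^{pi} f(s) ds = 1/pi · (4*pi) = 4.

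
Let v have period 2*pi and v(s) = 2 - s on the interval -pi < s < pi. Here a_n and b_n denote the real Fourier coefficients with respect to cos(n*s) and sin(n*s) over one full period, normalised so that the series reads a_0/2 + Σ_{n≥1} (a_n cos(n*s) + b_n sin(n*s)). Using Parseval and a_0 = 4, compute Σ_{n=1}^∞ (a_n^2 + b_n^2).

2*pi**2/3

Parseval: a_0^2/2 + Σ_{n≥1} (a_n^2+b_n^2) = 1/pi ∫_{-pi}^{pi} v(s)^2 ds = 2*pi**2/3 + 8.
Subtract a_0^2/2 = 8: Σ (a_n^2+b_n^2) = 2*pi**2/3.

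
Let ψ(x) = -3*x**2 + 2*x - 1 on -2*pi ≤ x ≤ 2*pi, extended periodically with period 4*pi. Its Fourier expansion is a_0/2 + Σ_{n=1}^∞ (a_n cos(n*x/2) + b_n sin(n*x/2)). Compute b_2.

-4

b_2 = (1/(2*pi)) ∫_{-2*pi}^{2*pi} ψ(x) sin(x) dx.
Integrating by parts twice (tabular method), an antiderivative of (-3*x**2 + 2*x - 1) sin(x) is 3*x**2*cos(x) - 6*x*sin(x) - 2*x*cos(x) + 2*sin(x) - 5*cos(x); evaluating from -2*pi to 2*pi: ∫_{-2*pi}^{2*pi} (-3*x**2 + 2*x - 1) sin(x) dx = (-4*pi - 5 + 12*pi**2) - (-5 + 4*pi + 12*pi**2) = -8*pi.
Hence b_2 = (1/(2*pi))·(-8*pi) = -4.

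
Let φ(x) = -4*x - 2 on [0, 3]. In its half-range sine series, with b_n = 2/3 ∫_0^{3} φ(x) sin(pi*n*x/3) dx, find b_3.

b_3 = 2/3 ∫_0^{3} (-4*x - 2) sin(pi*x) dx.
Integrating by parts (boundary term plus one more integral), an antiderivative of (-4*x - 2) sin(pi*x) is 4*x*cos(pi*x)/pi - 4*sin(pi*x)/pi**2 + 2*cos(pi*x)/pi; evaluating from 0 to 3: ∫_{0}^{3} (-4*x - 2) sin(pi*x) dx = (-14/pi) - (2/pi) = -16/pi.
Hence b_3 = (2/3)·(-16/pi) = -32/(3*pi).

-32/(3*pi)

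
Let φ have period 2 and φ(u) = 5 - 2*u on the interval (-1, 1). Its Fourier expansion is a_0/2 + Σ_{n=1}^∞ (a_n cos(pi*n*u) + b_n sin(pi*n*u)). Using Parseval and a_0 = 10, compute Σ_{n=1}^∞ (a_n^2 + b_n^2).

Parseval: a_0^2/2 + Σ_{n≥1} (a_n^2+b_n^2) = ∫_{-1}^{1} φ(u)^2 du = 158/3.
Subtract a_0^2/2 = 50: Σ (a_n^2+b_n^2) = 8/3.

8/3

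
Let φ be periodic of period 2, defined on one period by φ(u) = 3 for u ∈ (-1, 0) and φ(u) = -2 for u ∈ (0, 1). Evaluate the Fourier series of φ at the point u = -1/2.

φ is continuous at u = -1/2 with value 3, so the series converges to 3 there.

3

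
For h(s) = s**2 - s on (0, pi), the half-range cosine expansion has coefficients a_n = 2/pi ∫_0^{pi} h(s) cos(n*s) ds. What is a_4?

1/4

a_4 = 2/pi ∫_0^{pi} (s**2 - s) cos(4*s) ds.
Integrating by parts twice (tabular method), an antiderivative of (s**2 - s) cos(4*s) is s**2*sin(4*s)/4 - s*sin(4*s)/4 + s*cos(4*s)/8 - sin(4*s)/32 - cos(4*s)/16; evaluating from 0 to pi: ∫_{0}^{pi} (s**2 - s) cos(4*s) ds = (-1/16 + pi/8) - (-1/16) = pi/8.
Hence a_4 = (2/pi)·(pi/8) = 1/4.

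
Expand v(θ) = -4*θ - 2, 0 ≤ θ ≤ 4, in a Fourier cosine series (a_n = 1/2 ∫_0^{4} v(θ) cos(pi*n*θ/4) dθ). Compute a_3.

a_3 = 1/2 ∫_0^{4} (-4*θ - 2) cos(3*pi*θ/4) dθ.
Integrating by parts (boundary term plus one more integral), an antiderivative of (-4*θ - 2) cos(3*pi*θ/4) is -16*θ*sin(3*pi*θ/4)/(3*pi) - 8*sin(3*pi*θ/4)/(3*pi) - 64*cos(3*pi*θ/4)/(9*pi**2); evaluating from 0 to 4: ∫_{0}^{4} (-4*θ - 2) cos(3*pi*θ/4) dθ = (64/(9*pi**2)) - (-64/(9*pi**2)) = 128/(9*pi**2).
Hence a_3 = (1/2)·(128/(9*pi**2)) = 64/(9*pi**2).

64/(9*pi**2)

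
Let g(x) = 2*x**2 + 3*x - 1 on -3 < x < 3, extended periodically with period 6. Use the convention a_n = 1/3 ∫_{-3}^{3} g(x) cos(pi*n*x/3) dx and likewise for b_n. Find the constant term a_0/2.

a_0 = 1/3 ∫_{-3}^{3} g(x) dx = 1/3 · (30) = 10.
So the constant term a_0/2 = 5.

5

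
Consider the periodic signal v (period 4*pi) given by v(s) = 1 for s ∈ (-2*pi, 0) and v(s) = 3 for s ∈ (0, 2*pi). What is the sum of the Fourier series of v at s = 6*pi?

s = 6*pi differs from s = 2*pi by 1 full period(s), and the series is 4*pi-periodic.
At s = 2*pi the one-sided limits are v(2*pi^-) = 3 and v(2*pi^+) = 1.
By Dirichlet's theorem the series converges to their average, [(3) + (1)]/2 = 2.

2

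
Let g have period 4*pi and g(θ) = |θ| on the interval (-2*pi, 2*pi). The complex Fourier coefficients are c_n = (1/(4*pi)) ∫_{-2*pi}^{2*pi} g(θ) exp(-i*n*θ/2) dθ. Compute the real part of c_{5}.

Since g is real-valued, Re(c_{5}) = (1/(4*pi)) ∫_{-2*pi}^{2*pi} g(θ) cos(5*θ/2) dθ = a_{5}/2.
g is even and cos(5*θ/2) is even, so the integrand is even: ∫_{-2*pi}^{2*pi} g(θ) cos(5*θ/2) dθ = 2∫_0^{2*pi} g(θ) cos(5*θ/2) dθ.
Integrating by parts (boundary term plus one more integral), an antiderivative of (θ) cos(5*θ/2) is 2*θ*sin(5*θ/2)/5 + 4*cos(5*θ/2)/25; evaluating from 0 to 2*pi: ∫_{0}^{2*pi} (θ) cos(5*θ/2) dθ = (-4/25) - (4/25) = -8/25.
So ∫_{-2*pi}^{2*pi} g(θ) cos(5*θ/2) dθ = -16/25.
Hence Re(c_{5}) = (1/(4*pi))·(-16/25) = -4/(25*pi).

-4/(25*pi)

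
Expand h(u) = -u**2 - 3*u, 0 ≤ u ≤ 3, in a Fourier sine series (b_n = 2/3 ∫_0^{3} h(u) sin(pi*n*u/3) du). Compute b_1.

-36/pi + 72/pi**3

b_1 = 2/3 ∫_0^{3} (-u**2 - 3*u) sin(pi*u/3) du.
Integrating by parts twice (tabular method), an antiderivative of (-u**2 - 3*u) sin(pi*u/3) is 3*u**2*cos(pi*u/3)/pi - 18*u*sin(pi*u/3)/pi**2 + 9*u*cos(pi*u/3)/pi - 27*sin(pi*u/3)/pi**2 - 54*cos(pi*u/3)/pi**3; evaluating from 0 to 3: ∫_{0}^{3} (-u**2 - 3*u) sin(pi*u/3) du = (-54/pi + 54/pi**3) - (-54/pi**3) = -54/pi + 108/pi**3.
Hence b_1 = (2/3)·(-54/pi + 108/pi**3) = -36/pi + 72/pi**3.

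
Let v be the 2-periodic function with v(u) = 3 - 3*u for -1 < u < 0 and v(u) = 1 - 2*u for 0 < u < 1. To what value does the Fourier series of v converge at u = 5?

u = 5 differs from u = 1 by 2 full period(s), and the series is 2-periodic.
At u = 1 the one-sided limits are v(1^-) = -1 and v(1^+) = 6.
By Dirichlet's theorem the series converges to their average, [(-1) + (6)]/2 = 5/2.

5/2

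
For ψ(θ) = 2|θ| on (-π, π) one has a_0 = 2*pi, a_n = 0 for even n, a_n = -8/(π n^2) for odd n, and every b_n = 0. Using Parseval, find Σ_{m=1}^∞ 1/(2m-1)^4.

pi**4/96

Parseval: a_0^2/2 + Σ a_n^2 = (1/π) ∫_{-π}^{π} ψ(θ)^2 dθ = 8*pi**2/3.
Subtract a_0^2/2 = 2*pi**2: Σ a_n^2 = 2*pi**2/3.
Only odd n contribute, with a_n^2 = 64/(π^2 n^4), so Σ_{m≥1} 1/(2m-1)^4 = π^2·(2*pi**2/3)/64 = pi**4/96.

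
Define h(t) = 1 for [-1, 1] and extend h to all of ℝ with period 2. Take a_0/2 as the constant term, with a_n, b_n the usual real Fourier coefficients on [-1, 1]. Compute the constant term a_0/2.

1

a_0 = ∫_{-1}^{1} h(t) dt = 2.
So the constant term a_0/2 = 1.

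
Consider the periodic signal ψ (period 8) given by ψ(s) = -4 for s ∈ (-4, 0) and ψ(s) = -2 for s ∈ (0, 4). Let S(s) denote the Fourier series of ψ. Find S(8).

s = 8 differs from s = 0 by 1 full period(s), and the series is 8-periodic.
At s = 0 the one-sided limits are ψ(0^-) = -4 and ψ(0^+) = -2.
By Dirichlet's theorem the series converges to their average, [(-4) + (-2)]/2 = -3.

-3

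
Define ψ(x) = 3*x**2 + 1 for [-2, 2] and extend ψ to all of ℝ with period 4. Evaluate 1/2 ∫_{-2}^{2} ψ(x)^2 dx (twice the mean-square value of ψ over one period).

378/5

1/2 ∫_{-2}^{2} ψ(x)^2 dx = 1/2 · (756/5) = 378/5.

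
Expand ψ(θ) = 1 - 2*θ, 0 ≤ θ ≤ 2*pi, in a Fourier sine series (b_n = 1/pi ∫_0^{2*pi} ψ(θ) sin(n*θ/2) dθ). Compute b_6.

b_6 = 1/pi ∫_0^{2*pi} (1 - 2*θ) sin(3*θ) dθ.
Integrating by parts (boundary term plus one more integral), an antiderivative of (1 - 2*θ) sin(3*θ) is 2*θ*cos(3*θ)/3 - 2*sin(3*θ)/9 - cos(3*θ)/3; evaluating from 0 to 2*pi: ∫_{0}^{2*pi} (1 - 2*θ) sin(3*θ) dθ = (-1/3 + 4*pi/3) - (-1/3) = 4*pi/3.
Hence b_6 = (1/pi)·(4*pi/3) = 4/3.

4/3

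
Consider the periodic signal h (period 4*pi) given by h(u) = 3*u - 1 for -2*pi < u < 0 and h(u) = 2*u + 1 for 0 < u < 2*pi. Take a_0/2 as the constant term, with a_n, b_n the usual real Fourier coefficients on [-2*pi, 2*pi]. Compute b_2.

b_2 = (1/(2*pi)) ∫_{-2*pi}^{2*pi} h(u) sin(u) du.
Split the integral at the breakpoints.
Integrating by parts (boundary term plus one more integral), an antiderivative of (3*u - 1) sin(u) is -3*u*cos(u) + 3*sin(u) + cos(u); evaluating from -2*pi to 0: ∫_{-2*pi}^{0} (3*u - 1) sin(u) du = (1) - (1 + 6*pi) = -6*pi.
Integrating by parts (boundary term plus one more integral), an antiderivative of (2*u + 1) sin(u) is -2*u*cos(u) + 2*sin(u) - cos(u); evaluating from 0 to 2*pi: ∫_{0}^{2*pi} (2*u + 1) sin(u) du = (-4*pi - 1) - (-1) = -4*pi.
Summing the pieces and multiplying by (1/(2*pi)) gives b_2 = -5.

-5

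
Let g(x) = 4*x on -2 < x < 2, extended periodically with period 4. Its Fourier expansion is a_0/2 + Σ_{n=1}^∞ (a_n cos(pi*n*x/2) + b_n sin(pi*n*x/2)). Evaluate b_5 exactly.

16/(5*pi)

b_5 = 1/2 ∫_{-2}^{2} g(x) sin(5*pi*x/2) dx.
g is odd and sin(5*pi*x/2) is odd, so the integrand is even and b_5 = ∫_0^{2} g(x) sin(5*pi*x/2) dx.
Integrating by parts (boundary term plus one more integral), an antiderivative of (4*x) sin(5*pi*x/2) is -8*x*cos(5*pi*x/2)/(5*pi) + 16*sin(5*pi*x/2)/(25*pi**2); evaluating from 0 to 2: ∫_{0}^{2} (4*x) sin(5*pi*x/2) dx = (16/(5*pi)) - (0) = 16/(5*pi).
Hence b_5 = 16/(5*pi).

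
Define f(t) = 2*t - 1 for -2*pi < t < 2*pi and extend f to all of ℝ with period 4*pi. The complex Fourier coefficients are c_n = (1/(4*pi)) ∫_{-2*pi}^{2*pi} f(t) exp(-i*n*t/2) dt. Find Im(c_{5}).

-4/5

Since f is real-valued, Im(c_{5}) = -(1/(4*pi)) ∫_{-2*pi}^{2*pi} f(t) sin(5*t/2) dt = -b_{5}/2.
Integrating by parts (boundary term plus one more integral), an antiderivative of (2*t - 1) sin(5*t/2) is -4*t*cos(5*t/2)/5 + 8*sin(5*t/2)/25 + 2*cos(5*t/2)/5; evaluating from -2*pi to 2*pi: ∫_{-2*pi}^{2*pi} (2*t - 1) sin(5*t/2) dt = (-2/5 + 8*pi/5) - (-8*pi/5 - 2/5) = 16*pi/5.
Hence Im(c_{5}) = (-1/(4*pi))·(16*pi/5) = -4/5.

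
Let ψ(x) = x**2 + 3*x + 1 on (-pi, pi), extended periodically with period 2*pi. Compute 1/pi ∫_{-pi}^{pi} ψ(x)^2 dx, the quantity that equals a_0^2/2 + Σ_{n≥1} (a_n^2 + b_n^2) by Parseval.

1/pi ∫_{-pi}^{pi} ψ(x)^2 dx = 1/pi · (2*pi*(15 + 3*pi**4 + 55*pi**2)/15) = 2 + 2*pi**4/5 + 22*pi**2/3.

2 + 2*pi**4/5 + 22*pi**2/3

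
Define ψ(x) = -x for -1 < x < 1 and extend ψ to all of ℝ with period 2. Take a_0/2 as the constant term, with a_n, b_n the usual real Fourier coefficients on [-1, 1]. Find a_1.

a_1 = ∫_{-1}^{1} ψ(x) cos(pi*x) dx.
ψ is odd and cos(pi*x) is even, so the integrand is odd over a symmetric interval and the integral vanishes.

0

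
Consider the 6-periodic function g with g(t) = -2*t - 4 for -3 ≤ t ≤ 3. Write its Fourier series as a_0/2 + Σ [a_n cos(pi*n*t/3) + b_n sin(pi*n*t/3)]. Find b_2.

6/pi

b_2 = 1/3 ∫_{-3}^{3} g(t) sin(2*pi*t/3) dt.
Integrating by parts (boundary term plus one more integral), an antiderivative of (-2*t - 4) sin(2*pi*t/3) is 3*t*cos(2*pi*t/3)/pi - 9*sin(2*pi*t/3)/(2*pi**2) + 6*cos(2*pi*t/3)/pi; evaluating from -3 to 3: ∫_{-3}^{3} (-2*t - 4) sin(2*pi*t/3) dt = (15/pi) - (-3/pi) = 18/pi.
Hence b_2 = (1/3)·(18/pi) = 6/pi.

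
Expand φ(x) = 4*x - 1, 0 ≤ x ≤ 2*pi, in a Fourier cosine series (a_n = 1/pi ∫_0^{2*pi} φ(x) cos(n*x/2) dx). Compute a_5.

a_5 = 1/pi ∫_0^{2*pi} (4*x - 1) cos(5*x/2) dx.
Integrating by parts (boundary term plus one more integral), an antiderivative of (4*x - 1) cos(5*x/2) is 8*x*sin(5*x/2)/5 - 2*sin(5*x/2)/5 + 16*cos(5*x/2)/25; evaluating from 0 to 2*pi: ∫_{0}^{2*pi} (4*x - 1) cos(5*x/2) dx = (-16/25) - (16/25) = -32/25.
Hence a_5 = (1/pi)·(-32/25) = -32/(25*pi).

-32/(25*pi)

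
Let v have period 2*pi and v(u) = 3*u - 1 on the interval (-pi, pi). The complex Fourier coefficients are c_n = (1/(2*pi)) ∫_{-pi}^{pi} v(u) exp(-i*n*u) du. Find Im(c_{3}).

Since v is real-valued, Im(c_{3}) = -(1/(2*pi)) ∫_{-pi}^{pi} v(u) sin(3*u) du = -b_{3}/2.
Integrating by parts (boundary term plus one more integral), an antiderivative of (3*u - 1) sin(3*u) is -u*cos(3*u) + sin(3*u)/3 + cos(3*u)/3; evaluating from -pi to pi: ∫_{-pi}^{pi} (3*u - 1) sin(3*u) du = (-1/3 + pi) - (-pi - 1/3) = 2*pi.
Hence Im(c_{3}) = (-1/(2*pi))·(2*pi) = -1.

-1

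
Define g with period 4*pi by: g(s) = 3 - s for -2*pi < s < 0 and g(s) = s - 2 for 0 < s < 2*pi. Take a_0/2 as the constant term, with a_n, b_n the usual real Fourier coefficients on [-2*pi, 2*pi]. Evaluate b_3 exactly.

-10/(3*pi)

b_3 = (1/(2*pi)) ∫_{-2*pi}^{2*pi} g(s) sin(3*s/2) ds.
Split the integral at the breakpoints.
Integrating by parts (boundary term plus one more integral), an antiderivative of (3 - s) sin(3*s/2) is 2*s*cos(3*s/2)/3 - 4*sin(3*s/2)/9 - 2*cos(3*s/2); evaluating from -2*pi to 0: ∫_{-2*pi}^{0} (3 - s) sin(3*s/2) ds = (-2) - (2 + 4*pi/3) = -4*pi/3 - 4.
Integrating by parts (boundary term plus one more integral), an antiderivative of (s - 2) sin(3*s/2) is -2*s*cos(3*s/2)/3 + 4*sin(3*s/2)/9 + 4*cos(3*s/2)/3; evaluating from 0 to 2*pi: ∫_{0}^{2*pi} (s - 2) sin(3*s/2) ds = (-4/3 + 4*pi/3) - (4/3) = -8/3 + 4*pi/3.
Summing the pieces and multiplying by (1/(2*pi)) gives b_3 = -10/(3*pi).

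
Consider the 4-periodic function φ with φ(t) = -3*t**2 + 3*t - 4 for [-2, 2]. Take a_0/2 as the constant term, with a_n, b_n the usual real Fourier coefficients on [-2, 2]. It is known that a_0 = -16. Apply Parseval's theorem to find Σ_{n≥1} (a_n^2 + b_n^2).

248/5

Parseval: a_0^2/2 + Σ_{n≥1} (a_n^2+b_n^2) = 1/2 ∫_{-2}^{2} φ(t)^2 dt = 888/5.
Subtract a_0^2/2 = 128: Σ (a_n^2+b_n^2) = 248/5.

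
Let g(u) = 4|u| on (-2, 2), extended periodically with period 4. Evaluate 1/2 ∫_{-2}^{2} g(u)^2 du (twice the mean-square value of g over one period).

128/3

1/2 ∫_{-2}^{2} g(u)^2 du = 1/2 · (256/3) = 128/3.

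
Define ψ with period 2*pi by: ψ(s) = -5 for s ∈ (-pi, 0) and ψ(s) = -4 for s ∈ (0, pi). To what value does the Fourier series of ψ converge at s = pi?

-9/2

s = pi differs from s = -pi by 1 full period(s), and the series is 2*pi-periodic.
At s = -pi the one-sided limits are ψ(-pi^-) = -4 and ψ(-pi^+) = -5.
By Dirichlet's theorem the series converges to their average, [(-4) + (-5)]/2 = -9/2.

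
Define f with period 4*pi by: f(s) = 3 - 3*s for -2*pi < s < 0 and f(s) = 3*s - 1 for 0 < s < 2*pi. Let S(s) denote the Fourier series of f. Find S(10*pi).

1 + 6*pi

s = 10*pi differs from s = 2*pi by 2 full period(s), and the series is 4*pi-periodic.
At s = 2*pi the one-sided limits are f(2*pi^-) = -1 + 6*pi and f(2*pi^+) = 3 + 6*pi.
By Dirichlet's theorem the series converges to their average, [(-1 + 6*pi) + (3 + 6*pi)]/2 = 1 + 6*pi.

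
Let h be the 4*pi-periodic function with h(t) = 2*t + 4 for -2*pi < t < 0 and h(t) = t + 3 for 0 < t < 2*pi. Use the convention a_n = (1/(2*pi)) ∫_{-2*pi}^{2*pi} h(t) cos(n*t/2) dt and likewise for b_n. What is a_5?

a_5 = (1/(2*pi)) ∫_{-2*pi}^{2*pi} h(t) cos(5*t/2) dt.
Split the integral at the breakpoints.
Integrating by parts (boundary term plus one more integral), an antiderivative of (2*t + 4) cos(5*t/2) is 4*t*sin(5*t/2)/5 + 8*sin(5*t/2)/5 + 8*cos(5*t/2)/25; evaluating from -2*pi to 0: ∫_{-2*pi}^{0} (2*t + 4) cos(5*t/2) dt = (8/25) - (-8/25) = 16/25.
Integrating by parts (boundary term plus one more integral), an antiderivative of (t + 3) cos(5*t/2) is 2*t*sin(5*t/2)/5 + 6*sin(5*t/2)/5 + 4*cos(5*t/2)/25; evaluating from 0 to 2*pi: ∫_{0}^{2*pi} (t + 3) cos(5*t/2) dt = (-4/25) - (4/25) = -8/25.
Summing the pieces and multiplying by (1/(2*pi)) gives a_5 = 4/(25*pi).

4/(25*pi)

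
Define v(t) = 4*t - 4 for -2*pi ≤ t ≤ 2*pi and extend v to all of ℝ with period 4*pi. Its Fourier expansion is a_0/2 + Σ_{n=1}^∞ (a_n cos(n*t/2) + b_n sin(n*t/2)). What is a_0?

a_0 = (1/(2*pi)) ∫_{-2*pi}^{2*pi} v(t) dt = (1/(2*pi)) · (-16*pi) = -8.

-8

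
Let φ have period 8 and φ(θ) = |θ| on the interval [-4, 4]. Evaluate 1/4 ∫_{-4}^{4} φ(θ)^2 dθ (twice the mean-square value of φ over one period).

32/3

1/4 ∫_{-4}^{4} φ(θ)^2 dθ = 1/4 · (128/3) = 32/3.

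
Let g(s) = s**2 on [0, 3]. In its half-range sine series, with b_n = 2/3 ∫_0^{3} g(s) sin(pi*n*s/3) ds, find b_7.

18*(-4 + 49*pi**2)/(343*pi**3)

b_7 = 2/3 ∫_0^{3} (s**2) sin(7*pi*s/3) ds.
Integrating by parts twice (tabular method), an antiderivative of (s**2) sin(7*pi*s/3) is -3*s**2*cos(7*pi*s/3)/(7*pi) + 18*s*sin(7*pi*s/3)/(49*pi**2) + 54*cos(7*pi*s/3)/(343*pi**3); evaluating from 0 to 3: ∫_{0}^{3} (s**2) sin(7*pi*s/3) ds = (27*(-2 + 49*pi**2)/(343*pi**3)) - (54/(343*pi**3)) = 27*(-4 + 49*pi**2)/(343*pi**3).
Hence b_7 = (2/3)·(27*(-4 + 49*pi**2)/(343*pi**3)) = 18*(-4 + 49*pi**2)/(343*pi**3).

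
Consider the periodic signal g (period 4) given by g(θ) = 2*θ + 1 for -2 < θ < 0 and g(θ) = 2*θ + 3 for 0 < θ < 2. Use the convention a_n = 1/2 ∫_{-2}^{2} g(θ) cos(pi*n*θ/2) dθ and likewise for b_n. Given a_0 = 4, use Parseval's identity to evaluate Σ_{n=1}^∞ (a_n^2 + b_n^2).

Parseval: a_0^2/2 + Σ_{n≥1} (a_n^2+b_n^2) = 1/2 ∫_{-2}^{2} g(θ)^2 dθ = 86/3.
Subtract a_0^2/2 = 8: Σ (a_n^2+b_n^2) = 62/3.

62/3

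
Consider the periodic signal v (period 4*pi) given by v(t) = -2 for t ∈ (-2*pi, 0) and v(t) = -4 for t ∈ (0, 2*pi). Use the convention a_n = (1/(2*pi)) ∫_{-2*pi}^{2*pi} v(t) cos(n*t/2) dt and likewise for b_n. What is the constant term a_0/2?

-3

a_0 = (1/(2*pi)) ∫_{-2*pi}^{2*pi} v(t) dt = (1/(2*pi)) · (-12*pi) = -6.
So the constant term a_0/2 = -3.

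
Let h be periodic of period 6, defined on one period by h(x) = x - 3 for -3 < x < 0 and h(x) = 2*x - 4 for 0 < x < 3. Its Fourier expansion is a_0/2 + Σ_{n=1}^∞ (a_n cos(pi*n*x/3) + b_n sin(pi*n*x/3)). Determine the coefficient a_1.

-6/pi**2

a_1 = 1/3 ∫_{-3}^{3} h(x) cos(pi*x/3) dx.
Split the integral at the breakpoints.
Integrating by parts (boundary term plus one more integral), an antiderivative of (x - 3) cos(pi*x/3) is 3*x*sin(pi*x/3)/pi - 9*sin(pi*x/3)/pi + 9*cos(pi*x/3)/pi**2; evaluating from -3 to 0: ∫_{-3}^{0} (x - 3) cos(pi*x/3) dx = (9/pi**2) - (-9/pi**2) = 18/pi**2.
Integrating by parts (boundary term plus one more integral), an antiderivative of (2*x - 4) cos(pi*x/3) is 6*x*sin(pi*x/3)/pi - 12*sin(pi*x/3)/pi + 18*cos(pi*x/3)/pi**2; evaluating from 0 to 3: ∫_{0}^{3} (2*x - 4) cos(pi*x/3) dx = (-18/pi**2) - (18/pi**2) = -36/pi**2.
Summing the pieces and multiplying by (1/3) gives a_1 = -6/pi**2.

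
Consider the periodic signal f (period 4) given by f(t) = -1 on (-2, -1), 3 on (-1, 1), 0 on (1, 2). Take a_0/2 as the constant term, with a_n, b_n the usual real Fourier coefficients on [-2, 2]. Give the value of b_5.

b_5 = 1/2 ∫_{-2}^{2} f(t) sin(5*pi*t/2) dt.
Split the integral at the breakpoints.
Directly, an antiderivative of (-1) sin(5*pi*t/2) is 2*cos(5*pi*t/2)/(5*pi); evaluating from -2 to -1: ∫_{-2}^{-1} (-1) sin(5*pi*t/2) dt = (0) - (-2/(5*pi)) = 2/(5*pi).
Directly, an antiderivative of (3) sin(5*pi*t/2) is -6*cos(5*pi*t/2)/(5*pi); evaluating from -1 to 1: ∫_{-1}^{1} (3) sin(5*pi*t/2) dt = (0) - (0) = 0.
∫_{1}^{2} (0) sin(5*pi*t/2) dt = 0.
Summing the pieces and multiplying by (1/2) gives b_5 = 1/(5*pi).

1/(5*pi)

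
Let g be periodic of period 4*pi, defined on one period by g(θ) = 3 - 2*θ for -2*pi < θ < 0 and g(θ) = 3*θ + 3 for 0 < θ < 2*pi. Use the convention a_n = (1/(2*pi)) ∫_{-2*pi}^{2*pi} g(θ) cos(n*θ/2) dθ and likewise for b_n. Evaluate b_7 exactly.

b_7 = (1/(2*pi)) ∫_{-2*pi}^{2*pi} g(θ) sin(7*θ/2) dθ.
Split the integral at the breakpoints.
Integrating by parts (boundary term plus one more integral), an antiderivative of (3 - 2*θ) sin(7*θ/2) is 4*θ*cos(7*θ/2)/7 - 8*sin(7*θ/2)/49 - 6*cos(7*θ/2)/7; evaluating from -2*pi to 0: ∫_{-2*pi}^{0} (3 - 2*θ) sin(7*θ/2) dθ = (-6/7) - (6/7 + 8*pi/7) = -8*pi/7 - 12/7.
Integrating by parts (boundary term plus one more integral), an antiderivative of (3*θ + 3) sin(7*θ/2) is -6*θ*cos(7*θ/2)/7 + 12*sin(7*θ/2)/49 - 6*cos(7*θ/2)/7; evaluating from 0 to 2*pi: ∫_{0}^{2*pi} (3*θ + 3) sin(7*θ/2) dθ = (6/7 + 12*pi/7) - (-6/7) = 12/7 + 12*pi/7.
Summing the pieces and multiplying by (1/(2*pi)) gives b_7 = 2/7.

2/7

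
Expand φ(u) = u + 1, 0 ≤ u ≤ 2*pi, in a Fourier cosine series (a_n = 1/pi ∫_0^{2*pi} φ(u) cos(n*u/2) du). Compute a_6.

0

a_6 = 1/pi ∫_0^{2*pi} (u + 1) cos(3*u) du.
Integrating by parts (boundary term plus one more integral), an antiderivative of (u + 1) cos(3*u) is u*sin(3*u)/3 + sin(3*u)/3 + cos(3*u)/9; evaluating from 0 to 2*pi: ∫_{0}^{2*pi} (u + 1) cos(3*u) du = (1/9) - (1/9) = 0.
Hence a_6 = (1/pi)·(0) = 0.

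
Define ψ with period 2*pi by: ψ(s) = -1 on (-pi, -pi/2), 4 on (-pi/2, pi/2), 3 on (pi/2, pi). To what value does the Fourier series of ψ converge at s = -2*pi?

s = -2*pi differs from s = 0 by -1 full period(s), and the series is 2*pi-periodic.
ψ is continuous at s = 0 with value 4, so the series converges to 4 there.

4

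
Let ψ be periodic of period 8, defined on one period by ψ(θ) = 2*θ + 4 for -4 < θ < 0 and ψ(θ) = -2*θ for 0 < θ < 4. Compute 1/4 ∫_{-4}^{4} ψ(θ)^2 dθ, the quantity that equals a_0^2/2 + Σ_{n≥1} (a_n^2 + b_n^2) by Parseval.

1/4 ∫_{-4}^{4} ψ(θ)^2 dθ = 1/4 · (320/3) = 80/3.

80/3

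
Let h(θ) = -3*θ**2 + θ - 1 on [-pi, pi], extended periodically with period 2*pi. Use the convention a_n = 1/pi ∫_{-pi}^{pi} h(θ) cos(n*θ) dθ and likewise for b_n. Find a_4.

a_4 = 1/pi ∫_{-pi}^{pi} h(θ) cos(4*θ) dθ.
Integrating by parts twice (tabular method), an antiderivative of (-3*θ**2 + θ - 1) cos(4*θ) is -3*θ**2*sin(4*θ)/4 + θ*sin(4*θ)/4 - 3*θ*cos(4*θ)/8 - 5*sin(4*θ)/32 + cos(4*θ)/16; evaluating from -pi to pi: ∫_{-pi}^{pi} (-3*θ**2 + θ - 1) cos(4*θ) dθ = (1/16 - 3*pi/8) - (1/16 + 3*pi/8) = -3*pi/4.
Hence a_4 = (1/pi)·(-3*pi/4) = -3/4.

-3/4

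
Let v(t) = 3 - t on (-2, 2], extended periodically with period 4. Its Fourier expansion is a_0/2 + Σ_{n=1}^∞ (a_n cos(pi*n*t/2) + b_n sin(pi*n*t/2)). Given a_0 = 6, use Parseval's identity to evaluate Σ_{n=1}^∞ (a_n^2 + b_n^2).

8/3

Parseval: a_0^2/2 + Σ_{n≥1} (a_n^2+b_n^2) = 1/2 ∫_{-2}^{2} v(t)^2 dt = 62/3.
Subtract a_0^2/2 = 18: Σ (a_n^2+b_n^2) = 8/3.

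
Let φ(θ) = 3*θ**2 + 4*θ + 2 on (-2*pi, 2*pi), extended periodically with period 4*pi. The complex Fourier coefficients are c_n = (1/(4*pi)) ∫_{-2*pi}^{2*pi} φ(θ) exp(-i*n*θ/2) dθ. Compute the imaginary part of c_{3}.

Since φ is real-valued, Im(c_{3}) = -(1/(4*pi)) ∫_{-2*pi}^{2*pi} φ(θ) sin(3*θ/2) dθ = -b_{3}/2.
Integrating by parts twice (tabular method), an antiderivative of (3*θ**2 + 4*θ + 2) sin(3*θ/2) is -2*θ**2*cos(3*θ/2) + 8*θ*sin(3*θ/2)/3 - 8*θ*cos(3*θ/2)/3 + 16*sin(3*θ/2)/9 + 4*cos(3*θ/2)/9; evaluating from -2*pi to 2*pi: ∫_{-2*pi}^{2*pi} (3*θ**2 + 4*θ + 2) sin(3*θ/2) dθ = (-4/9 + 16*pi/3 + 8*pi**2) - (-16*pi/3 - 4/9 + 8*pi**2) = 32*pi/3.
Hence Im(c_{3}) = (-1/(4*pi))·(32*pi/3) = -8/3.

-8/3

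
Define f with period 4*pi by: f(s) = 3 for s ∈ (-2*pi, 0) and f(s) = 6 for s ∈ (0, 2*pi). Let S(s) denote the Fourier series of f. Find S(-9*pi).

3

s = -9*pi differs from s = -pi by -2 full period(s), and the series is 4*pi-periodic.
f is continuous at s = -pi with value 3, so the series converges to 3 there.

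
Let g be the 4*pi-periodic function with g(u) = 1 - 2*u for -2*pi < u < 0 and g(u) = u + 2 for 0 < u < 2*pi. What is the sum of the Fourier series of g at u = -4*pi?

3/2

u = -4*pi differs from u = 0 by -1 full period(s), and the series is 4*pi-periodic.
At u = 0 the one-sided limits are g(0^-) = 1 and g(0^+) = 2.
By Dirichlet's theorem the series converges to their average, [(1) + (2)]/2 = 3/2.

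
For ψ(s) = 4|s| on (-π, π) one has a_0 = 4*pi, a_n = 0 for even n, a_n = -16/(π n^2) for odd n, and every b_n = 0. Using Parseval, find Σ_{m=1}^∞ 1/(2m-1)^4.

Parseval: a_0^2/2 + Σ a_n^2 = (1/π) ∫_{-π}^{π} ψ(s)^2 ds = 32*pi**2/3.
Subtract a_0^2/2 = 8*pi**2: Σ a_n^2 = 8*pi**2/3.
Only odd n contribute, with a_n^2 = 256/(π^2 n^4), so Σ_{m≥1} 1/(2m-1)^4 = π^2·(8*pi**2/3)/256 = pi**4/96.

pi**4/96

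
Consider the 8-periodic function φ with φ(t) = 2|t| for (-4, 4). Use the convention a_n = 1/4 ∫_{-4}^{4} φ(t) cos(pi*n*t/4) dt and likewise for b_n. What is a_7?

-32/(49*pi**2)

a_7 = 1/4 ∫_{-4}^{4} φ(t) cos(7*pi*t/4) dt.
φ is even and cos(7*pi*t/4) is even, so the integrand is even and a_7 = 1/2 ∫_0^{4} φ(t) cos(7*pi*t/4) dt.
Integrating by parts (boundary term plus one more integral), an antiderivative of (2*t) cos(7*pi*t/4) is 8*t*sin(7*pi*t/4)/(7*pi) + 32*cos(7*pi*t/4)/(49*pi**2); evaluating from 0 to 4: ∫_{0}^{4} (2*t) cos(7*pi*t/4) dt = (-32/(49*pi**2)) - (32/(49*pi**2)) = -64/(49*pi**2).
Hence a_7 = (1/2)·(-64/(49*pi**2)) = -32/(49*pi**2).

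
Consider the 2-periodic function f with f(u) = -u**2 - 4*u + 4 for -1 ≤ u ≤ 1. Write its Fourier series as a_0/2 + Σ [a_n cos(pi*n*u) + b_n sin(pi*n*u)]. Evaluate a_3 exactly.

a_3 = ∫_{-1}^{1} f(u) cos(3*pi*u) du.
Integrating by parts twice (tabular method), an antiderivative of (-u**2 - 4*u + 4) cos(3*pi*u) is -u**2*sin(3*pi*u)/(3*pi) - 4*u*sin(3*pi*u)/(3*pi) - 2*u*cos(3*pi*u)/(9*pi**2) + 2*sin(3*pi*u)/(27*pi**3) + 4*sin(3*pi*u)/(3*pi) - 4*cos(3*pi*u)/(9*pi**2); evaluating from -1 to 1: ∫_{-1}^{1} (-u**2 - 4*u + 4) cos(3*pi*u) du = (2/(3*pi**2)) - (2/(9*pi**2)) = 4/(9*pi**2).
Hence a_3 = 4/(9*pi**2).

4/(9*pi**2)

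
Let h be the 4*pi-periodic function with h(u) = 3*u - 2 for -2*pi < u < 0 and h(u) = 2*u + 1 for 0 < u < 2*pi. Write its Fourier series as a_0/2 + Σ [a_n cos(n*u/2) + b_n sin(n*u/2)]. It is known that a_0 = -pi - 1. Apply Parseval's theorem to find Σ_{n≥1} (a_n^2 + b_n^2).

Parseval: a_0^2/2 + Σ_{n≥1} (a_n^2+b_n^2) = (1/(2*pi)) ∫_{-2*pi}^{2*pi} h(u)^2 du = 5 + 16*pi + 52*pi**2/3.
Subtract a_0^2/2 = (1 + pi)**2/2: Σ (a_n^2+b_n^2) = 9/2 + 15*pi + 101*pi**2/6.

9/2 + 15*pi + 101*pi**2/6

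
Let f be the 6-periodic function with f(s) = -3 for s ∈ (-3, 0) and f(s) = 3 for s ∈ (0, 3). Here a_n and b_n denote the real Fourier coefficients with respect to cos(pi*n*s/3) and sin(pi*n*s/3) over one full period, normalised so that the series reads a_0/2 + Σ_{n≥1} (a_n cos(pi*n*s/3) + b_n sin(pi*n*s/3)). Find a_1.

0

a_1 = 1/3 ∫_{-3}^{3} f(s) cos(pi*s/3) ds.
f is odd and cos(pi*s/3) is even, so the integrand is odd over a symmetric interval and the integral vanishes.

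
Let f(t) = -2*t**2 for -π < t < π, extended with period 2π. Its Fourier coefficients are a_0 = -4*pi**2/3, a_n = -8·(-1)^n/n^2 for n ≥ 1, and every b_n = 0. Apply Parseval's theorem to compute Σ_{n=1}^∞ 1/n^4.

pi**4/90

Parseval: a_0^2/2 + Σ a_n^2 = (1/π) ∫_{-π}^{π} f(t)^2 dt = 8*pi**4/5.
Subtract a_0^2/2 = 8*pi**4/9: Σ a_n^2 = 32*pi**4/45.
Since a_n^2 = 64/n^4, Σ 1/n^4 = pi**4/90.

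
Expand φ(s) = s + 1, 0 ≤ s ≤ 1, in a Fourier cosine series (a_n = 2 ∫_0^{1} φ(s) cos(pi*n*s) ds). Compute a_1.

-4/pi**2

a_1 = 2 ∫_0^{1} (s + 1) cos(pi*s) ds.
Integrating by parts (boundary term plus one more integral), an antiderivative of (s + 1) cos(pi*s) is s*sin(pi*s)/pi + sin(pi*s)/pi + cos(pi*s)/pi**2; evaluating from 0 to 1: ∫_{0}^{1} (s + 1) cos(pi*s) ds = (-1/pi**2) - (pi**(-2)) = -2/pi**2.
Hence a_1 = 2·(-2/pi**2) = -4/pi**2.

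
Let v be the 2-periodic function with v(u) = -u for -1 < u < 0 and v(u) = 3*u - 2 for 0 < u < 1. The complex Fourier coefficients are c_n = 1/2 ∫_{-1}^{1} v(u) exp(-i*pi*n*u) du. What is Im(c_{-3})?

-1/(3*pi)

Since v is real-valued, Im(c_{-3}) = -1/2 ∫_{-1}^{1} v(u) sin(-3*pi*u) du = b_{3}/2.
Split the integral at the breakpoints.
Integrating by parts (boundary term plus one more integral), an antiderivative of (-u) sin(-3*pi*u) is -u*cos(3*pi*u)/(3*pi) + sin(3*pi*u)/(9*pi**2); evaluating from -1 to 0: ∫_{-1}^{0} (-u) sin(-3*pi*u) du = (0) - (-1/(3*pi)) = 1/(3*pi).
Integrating by parts (boundary term plus one more integral), an antiderivative of (3*u - 2) sin(-3*pi*u) is u*cos(3*pi*u)/pi - sin(3*pi*u)/(3*pi**2) - 2*cos(3*pi*u)/(3*pi); evaluating from 0 to 1: ∫_{0}^{1} (3*u - 2) sin(-3*pi*u) du = (-1/(3*pi)) - (-2/(3*pi)) = 1/(3*pi).
So ∫_{-1}^{1} v(u) sin(-3*pi*u) du = 2/(3*pi).
Hence Im(c_{-3}) = (-1/2)·(2/(3*pi)) = -1/(3*pi).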